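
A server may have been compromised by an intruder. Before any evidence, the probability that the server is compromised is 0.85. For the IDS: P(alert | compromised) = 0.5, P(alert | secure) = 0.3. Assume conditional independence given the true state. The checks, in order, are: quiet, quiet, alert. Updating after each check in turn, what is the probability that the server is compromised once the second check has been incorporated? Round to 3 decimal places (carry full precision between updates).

0.743

After 'quiet': P(compromised) = 0.5·0.8500 / (0.5·0.8500 + 0.7·0.1500) ≈ 0.8019
After 'quiet': P(compromised) = 0.5·0.8019 / (0.5·0.8019 + 0.7·0.1981) ≈ 0.7430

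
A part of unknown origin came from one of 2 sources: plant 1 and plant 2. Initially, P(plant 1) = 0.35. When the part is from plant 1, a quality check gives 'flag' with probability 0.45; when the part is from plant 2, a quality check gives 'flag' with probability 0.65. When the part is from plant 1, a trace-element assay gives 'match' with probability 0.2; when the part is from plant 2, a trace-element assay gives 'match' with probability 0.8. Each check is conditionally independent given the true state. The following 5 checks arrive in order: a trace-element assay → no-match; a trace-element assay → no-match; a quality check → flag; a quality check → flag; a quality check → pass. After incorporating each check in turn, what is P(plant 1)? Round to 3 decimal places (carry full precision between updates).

After a trace-element assay='no-match': P(plant 1) = 0.8·0.3500 / (0.8·0.3500 + 0.2·0.6500) ≈ 0.6829
After a trace-element assay='no-match': P(plant 1) = 0.8·0.6829 / (0.8·0.6829 + 0.2·0.3171) ≈ 0.8960
After a quality check='flag': P(plant 1) = 0.45·0.8960 / (0.45·0.8960 + 0.65·0.1040) ≈ 0.8564
After a quality check='flag': P(plant 1) = 0.45·0.8564 / (0.45·0.8564 + 0.65·0.1436) ≈ 0.8050
After a quality check='pass': P(plant 1) = 0.55·0.8050 / (0.55·0.8050 + 0.35·0.1950) ≈ 0.8665

0.866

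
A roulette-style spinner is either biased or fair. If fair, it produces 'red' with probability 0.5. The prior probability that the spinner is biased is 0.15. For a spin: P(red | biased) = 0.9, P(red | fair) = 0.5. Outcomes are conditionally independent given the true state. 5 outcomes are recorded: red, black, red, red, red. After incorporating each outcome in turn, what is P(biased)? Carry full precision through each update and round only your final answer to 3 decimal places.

0.270

Apply Bayes' rule sequentially, carrying P(biased) forward.
After 'red': P(biased) = 0.9·0.1500 / (0.9·0.1500 + 0.5·0.8500) ≈ 0.2411
After 'black': P(biased) = 0.1·0.2411 / (0.1·0.2411 + 0.5·0.7589) ≈ 0.0597
After 'red': P(biased) = 0.9·0.0597 / (0.9·0.0597 + 0.5·0.9403) ≈ 0.1026
After 'red': P(biased) = 0.9·0.1026 / (0.9·0.1026 + 0.5·0.8974) ≈ 0.1707
After 'red': P(biased) = 0.9·0.1707 / (0.9·0.1707 + 0.5·0.8293) ≈ 0.2703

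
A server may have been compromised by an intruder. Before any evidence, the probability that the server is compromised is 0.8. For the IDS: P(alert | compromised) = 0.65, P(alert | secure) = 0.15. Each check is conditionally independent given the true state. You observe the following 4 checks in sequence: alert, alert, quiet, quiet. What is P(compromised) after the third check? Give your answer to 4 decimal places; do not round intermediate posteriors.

Apply Bayes' rule sequentially, carrying P(compromised) forward.
After 'alert': P(compromised) = 0.65·0.8000 / (0.65·0.8000 + 0.15·0.2000) ≈ 0.9455
After 'alert': P(compromised) = 0.65·0.9455 / (0.65·0.9455 + 0.15·0.0545) ≈ 0.9869
After 'quiet': P(compromised) = 0.35·0.9869 / (0.35·0.9869 + 0.85·0.0131) ≈ 0.9687

0.9687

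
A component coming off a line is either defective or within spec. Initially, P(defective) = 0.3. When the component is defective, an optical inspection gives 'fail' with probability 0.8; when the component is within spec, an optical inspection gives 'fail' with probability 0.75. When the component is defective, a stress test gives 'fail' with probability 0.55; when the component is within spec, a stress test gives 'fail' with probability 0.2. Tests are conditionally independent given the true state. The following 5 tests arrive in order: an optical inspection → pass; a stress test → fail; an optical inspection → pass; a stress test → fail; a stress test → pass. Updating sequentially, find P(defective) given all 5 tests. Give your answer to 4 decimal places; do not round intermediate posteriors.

0.5385

After an optical inspection='pass': P(defective) = 0.2·0.3000 / (0.2·0.3000 + 0.25·0.7000) ≈ 0.2553
After a stress test='fail': P(defective) = 0.55·0.2553 / (0.55·0.2553 + 0.2·0.7447) ≈ 0.4853
After an optical inspection='pass': P(defective) = 0.2·0.4853 / (0.2·0.4853 + 0.25·0.5147) ≈ 0.4300
After a stress test='fail': P(defective) = 0.55·0.4300 / (0.55·0.4300 + 0.2·0.5700) ≈ 0.6747
After a stress test='pass': P(defective) = 0.45·0.6747 / (0.45·0.6747 + 0.8·0.3253) ≈ 0.5385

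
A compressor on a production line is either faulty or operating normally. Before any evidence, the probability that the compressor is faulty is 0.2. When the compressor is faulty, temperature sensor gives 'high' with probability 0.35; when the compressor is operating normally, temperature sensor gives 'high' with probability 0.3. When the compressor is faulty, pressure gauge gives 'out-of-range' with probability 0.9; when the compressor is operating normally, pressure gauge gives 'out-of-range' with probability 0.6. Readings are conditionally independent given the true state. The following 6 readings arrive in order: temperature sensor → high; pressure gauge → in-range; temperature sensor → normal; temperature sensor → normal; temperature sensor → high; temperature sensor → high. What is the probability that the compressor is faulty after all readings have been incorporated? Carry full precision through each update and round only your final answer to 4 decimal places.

After temperature sensor='high': P(faulty) = 0.35·0.2000 / (0.35·0.2000 + 0.3·0.8000) ≈ 0.2258
After pressure gauge='in-range': P(faulty) = 0.1·0.2258 / (0.1·0.2258 + 0.4·0.7742) ≈ 0.0680
After temperature sensor='normal': P(faulty) = 0.65·0.0680 / (0.65·0.0680 + 0.7·0.9320) ≈ 0.0634
After temperature sensor='normal': P(faulty) = 0.65·0.0634 / (0.65·0.0634 + 0.7·0.9366) ≈ 0.0592
After temperature sensor='high': P(faulty) = 0.35·0.0592 / (0.35·0.0592 + 0.3·0.9408) ≈ 0.0683
After temperature sensor='high': P(faulty) = 0.35·0.0683 / (0.35·0.0683 + 0.3·0.9317) ≈ 0.0788

0.0788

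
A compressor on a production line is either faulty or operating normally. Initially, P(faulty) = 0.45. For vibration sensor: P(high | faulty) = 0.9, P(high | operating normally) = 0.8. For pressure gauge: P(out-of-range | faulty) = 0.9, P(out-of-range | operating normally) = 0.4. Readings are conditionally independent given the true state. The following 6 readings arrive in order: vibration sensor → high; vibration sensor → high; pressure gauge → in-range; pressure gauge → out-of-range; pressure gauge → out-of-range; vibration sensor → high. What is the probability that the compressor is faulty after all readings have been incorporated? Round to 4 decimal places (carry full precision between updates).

0.4957

After vibration sensor='high': P(faulty) = 0.9·0.4500 / (0.9·0.4500 + 0.8·0.5500) ≈ 0.4793
After vibration sensor='high': P(faulty) = 0.9·0.4793 / (0.9·0.4793 + 0.8·0.5207) ≈ 0.5087
After pressure gauge='in-range': P(faulty) = 0.1·0.5087 / (0.1·0.5087 + 0.6·0.4913) ≈ 0.1472
After pressure gauge='out-of-range': P(faulty) = 0.9·0.1472 / (0.9·0.1472 + 0.4·0.8528) ≈ 0.2797
After pressure gauge='out-of-range': P(faulty) = 0.9·0.2797 / (0.9·0.2797 + 0.4·0.7203) ≈ 0.4663
After vibration sensor='high': P(faulty) = 0.9·0.4663 / (0.9·0.4663 + 0.8·0.5337) ≈ 0.4957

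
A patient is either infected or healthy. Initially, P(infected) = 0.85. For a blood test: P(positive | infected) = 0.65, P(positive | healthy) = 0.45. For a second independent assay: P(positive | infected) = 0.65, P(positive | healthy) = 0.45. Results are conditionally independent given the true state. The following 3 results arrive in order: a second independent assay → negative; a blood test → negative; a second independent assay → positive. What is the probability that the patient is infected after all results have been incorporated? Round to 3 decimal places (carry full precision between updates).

After a second independent assay='negative': P(infected) = 0.35·0.8500 / (0.35·0.8500 + 0.55·0.1500) ≈ 0.7829
After a blood test='negative': P(infected) = 0.35·0.7829 / (0.35·0.7829 + 0.55·0.2171) ≈ 0.6965
After a second independent assay='positive': P(infected) = 0.65·0.6965 / (0.65·0.6965 + 0.45·0.3035) ≈ 0.7682

0.768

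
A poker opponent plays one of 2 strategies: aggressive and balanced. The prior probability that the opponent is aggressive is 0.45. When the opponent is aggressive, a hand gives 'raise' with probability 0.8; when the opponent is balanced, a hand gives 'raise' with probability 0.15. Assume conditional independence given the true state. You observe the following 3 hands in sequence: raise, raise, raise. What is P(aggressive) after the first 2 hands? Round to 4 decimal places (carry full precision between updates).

Each posterior becomes the prior for the next update.
After 'raise': P(aggressive) = 0.8·0.4500 / (0.8·0.4500 + 0.15·0.5500) ≈ 0.8136
After 'raise': P(aggressive) = 0.8·0.8136 / (0.8·0.8136 + 0.15·0.1864) ≈ 0.9588

0.9588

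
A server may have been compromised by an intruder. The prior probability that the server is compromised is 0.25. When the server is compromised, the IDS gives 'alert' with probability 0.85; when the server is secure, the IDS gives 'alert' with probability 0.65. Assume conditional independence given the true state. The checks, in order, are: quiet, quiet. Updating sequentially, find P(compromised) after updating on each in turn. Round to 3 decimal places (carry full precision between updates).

0.058

After 'quiet': P(compromised) = 0.15·0.2500 / (0.15·0.2500 + 0.35·0.7500) ≈ 0.1250
After 'quiet': P(compromised) = 0.15·0.1250 / (0.15·0.1250 + 0.35·0.8750) ≈ 0.0577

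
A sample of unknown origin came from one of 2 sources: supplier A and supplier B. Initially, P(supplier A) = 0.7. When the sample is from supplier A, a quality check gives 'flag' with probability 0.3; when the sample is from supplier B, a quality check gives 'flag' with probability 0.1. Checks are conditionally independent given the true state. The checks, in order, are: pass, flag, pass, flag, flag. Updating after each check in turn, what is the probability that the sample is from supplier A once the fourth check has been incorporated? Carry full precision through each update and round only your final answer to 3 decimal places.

After 'pass': P(supplier A) = 0.7·0.7000 / (0.7·0.7000 + 0.9·0.3000) ≈ 0.6447
After 'flag': P(supplier A) = 0.3·0.6447 / (0.3·0.6447 + 0.1·0.3553) ≈ 0.8448
After 'pass': P(supplier A) = 0.7·0.8448 / (0.7·0.8448 + 0.9·0.1552) ≈ 0.8090
After 'flag': P(supplier A) = 0.3·0.8090 / (0.3·0.8090 + 0.1·0.1910) ≈ 0.9270

0.927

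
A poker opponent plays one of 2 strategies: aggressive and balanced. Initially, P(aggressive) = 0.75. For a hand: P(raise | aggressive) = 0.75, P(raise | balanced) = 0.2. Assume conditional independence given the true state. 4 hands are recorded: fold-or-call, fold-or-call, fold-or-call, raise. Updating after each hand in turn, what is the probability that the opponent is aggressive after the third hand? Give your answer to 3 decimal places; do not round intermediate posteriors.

After 'fold-or-call': P(aggressive) = 0.25·0.7500 / (0.25·0.7500 + 0.8·0.2500) ≈ 0.4839
After 'fold-or-call': P(aggressive) = 0.25·0.4839 / (0.25·0.4839 + 0.8·0.5161) ≈ 0.2266
After 'fold-or-call': P(aggressive) = 0.25·0.2266 / (0.25·0.2266 + 0.8·0.7734) ≈ 0.0839

0.084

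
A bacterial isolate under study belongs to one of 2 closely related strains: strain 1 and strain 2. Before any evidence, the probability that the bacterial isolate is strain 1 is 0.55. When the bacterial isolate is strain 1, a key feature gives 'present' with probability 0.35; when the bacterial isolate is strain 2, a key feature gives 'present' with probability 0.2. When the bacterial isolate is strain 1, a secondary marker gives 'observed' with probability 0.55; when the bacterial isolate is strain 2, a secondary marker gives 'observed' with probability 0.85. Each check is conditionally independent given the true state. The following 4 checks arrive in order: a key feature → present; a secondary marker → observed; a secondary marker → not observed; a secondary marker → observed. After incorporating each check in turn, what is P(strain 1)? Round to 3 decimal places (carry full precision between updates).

After a key feature='present': P(strain 1) = 0.35·0.5500 / (0.35·0.5500 + 0.2·0.4500) ≈ 0.6814
After a secondary marker='observed': P(strain 1) = 0.55·0.6814 / (0.55·0.6814 + 0.85·0.3186) ≈ 0.5805
After a secondary marker='not observed': P(strain 1) = 0.45·0.5805 / (0.45·0.5805 + 0.15·0.4195) ≈ 0.8059
After a secondary marker='observed': P(strain 1) = 0.55·0.8059 / (0.55·0.8059 + 0.85·0.1941) ≈ 0.7287

0.729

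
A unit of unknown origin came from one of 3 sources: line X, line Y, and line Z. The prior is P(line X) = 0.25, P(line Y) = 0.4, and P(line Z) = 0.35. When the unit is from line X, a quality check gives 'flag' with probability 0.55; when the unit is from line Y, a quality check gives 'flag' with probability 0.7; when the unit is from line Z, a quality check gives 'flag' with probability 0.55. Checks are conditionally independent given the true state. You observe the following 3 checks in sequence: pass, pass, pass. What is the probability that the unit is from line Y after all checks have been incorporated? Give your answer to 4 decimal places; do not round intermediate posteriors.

0.1649

After 'pass': normaliser = 0.45·0.2500 + 0.3·0.4000 + 0.45·0.3500; P(line X) ≈ 0.2885, P(line Y) ≈ 0.3077, P(line Z) ≈ 0.4038
After 'pass': normaliser = 0.45·0.2885 + 0.3·0.3077 + 0.45·0.4038; P(line X) ≈ 0.3214, P(line Y) ≈ 0.2286, P(line Z) ≈ 0.4500
After 'pass': normaliser = 0.45·0.3214 + 0.3·0.2286 + 0.45·0.4500; P(line X) ≈ 0.3479, P(line Y) ≈ 0.1649, P(line Z) ≈ 0.4871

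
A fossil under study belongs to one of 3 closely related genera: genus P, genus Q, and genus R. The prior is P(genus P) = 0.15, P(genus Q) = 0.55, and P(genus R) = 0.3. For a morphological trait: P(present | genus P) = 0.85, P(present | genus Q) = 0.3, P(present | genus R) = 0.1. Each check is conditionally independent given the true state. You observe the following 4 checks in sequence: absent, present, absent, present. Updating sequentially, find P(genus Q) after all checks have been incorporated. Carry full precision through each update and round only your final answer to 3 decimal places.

0.833

After 'absent': normaliser = 0.15·0.1500 + 0.7·0.5500 + 0.9·0.3000; P(genus P) ≈ 0.0332, P(genus Q) ≈ 0.5683, P(genus R) ≈ 0.3985
After 'present': normaliser = 0.85·0.0332 + 0.3·0.5683 + 0.1·0.3985; P(genus P) ≈ 0.1183, P(genus Q) ≈ 0.7146, P(genus R) ≈ 0.1671
After 'absent': normaliser = 0.15·0.1183 + 0.7·0.7146 + 0.9·0.1671; P(genus P) ≈ 0.0266, P(genus Q) ≈ 0.7485, P(genus R) ≈ 0.2250
After 'present': normaliser = 0.85·0.0266 + 0.3·0.7485 + 0.1·0.2250; P(genus P) ≈ 0.0837, P(genus Q) ≈ 0.8328, P(genus R) ≈ 0.0834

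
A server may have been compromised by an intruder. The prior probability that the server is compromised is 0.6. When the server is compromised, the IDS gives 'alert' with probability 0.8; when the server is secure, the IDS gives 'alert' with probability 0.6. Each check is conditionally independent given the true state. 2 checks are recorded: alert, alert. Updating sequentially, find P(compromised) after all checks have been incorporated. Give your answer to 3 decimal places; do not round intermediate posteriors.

0.727

After 'alert': P(compromised) = 0.8·0.6000 / (0.8·0.6000 + 0.6·0.4000) ≈ 0.6667
After 'alert': P(compromised) = 0.8·0.6667 / (0.8·0.6667 + 0.6·0.3333) ≈ 0.7273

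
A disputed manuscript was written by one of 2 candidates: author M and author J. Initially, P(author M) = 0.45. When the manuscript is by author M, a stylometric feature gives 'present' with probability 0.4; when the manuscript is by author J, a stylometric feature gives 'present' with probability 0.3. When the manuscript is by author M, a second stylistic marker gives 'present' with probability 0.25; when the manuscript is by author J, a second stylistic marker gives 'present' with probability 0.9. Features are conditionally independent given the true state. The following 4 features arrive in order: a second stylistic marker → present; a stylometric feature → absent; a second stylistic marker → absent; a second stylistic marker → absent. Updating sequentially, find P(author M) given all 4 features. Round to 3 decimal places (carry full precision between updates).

0.916

Each posterior becomes the prior for the next update.
After a second stylistic marker='present': P(author M) = 0.25·0.4500 / (0.25·0.4500 + 0.9·0.5500) ≈ 0.1852
After a stylometric feature='absent': P(author M) = 0.6·0.1852 / (0.6·0.1852 + 0.7·0.8148) ≈ 0.1630
After a second stylistic marker='absent': P(author M) = 0.75·0.1630 / (0.75·0.1630 + 0.1·0.8370) ≈ 0.5937
After a second stylistic marker='absent': P(author M) = 0.75·0.5937 / (0.75·0.5937 + 0.1·0.4063) ≈ 0.9164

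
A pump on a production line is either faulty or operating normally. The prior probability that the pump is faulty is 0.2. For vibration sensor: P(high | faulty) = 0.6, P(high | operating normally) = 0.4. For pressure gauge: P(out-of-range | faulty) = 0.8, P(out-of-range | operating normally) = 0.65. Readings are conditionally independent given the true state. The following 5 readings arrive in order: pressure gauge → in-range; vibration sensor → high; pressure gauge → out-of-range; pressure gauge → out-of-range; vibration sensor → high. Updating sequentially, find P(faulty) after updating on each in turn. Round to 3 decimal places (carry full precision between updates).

0.327

After pressure gauge='in-range': P(faulty) = 0.2·0.2000 / (0.2·0.2000 + 0.35·0.8000) ≈ 0.1250
After vibration sensor='high': P(faulty) = 0.6·0.1250 / (0.6·0.1250 + 0.4·0.8750) ≈ 0.1765
After pressure gauge='out-of-range': P(faulty) = 0.8·0.1765 / (0.8·0.1765 + 0.65·0.8235) ≈ 0.2087
After pressure gauge='out-of-range': P(faulty) = 0.8·0.2087 / (0.8·0.2087 + 0.65·0.7913) ≈ 0.2451
After vibration sensor='high': P(faulty) = 0.6·0.2451 / (0.6·0.2451 + 0.4·0.7549) ≈ 0.3275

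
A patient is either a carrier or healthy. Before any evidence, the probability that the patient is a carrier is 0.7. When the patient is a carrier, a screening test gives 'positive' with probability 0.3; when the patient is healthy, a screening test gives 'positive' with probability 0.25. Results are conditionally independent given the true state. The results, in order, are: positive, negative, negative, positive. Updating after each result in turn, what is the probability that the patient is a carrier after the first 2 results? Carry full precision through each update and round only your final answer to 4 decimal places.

0.7232

After 'positive': P(carrier) = 0.3·0.7000 / (0.3·0.7000 + 0.25·0.3000) ≈ 0.7368
After 'negative': P(carrier) = 0.7·0.7368 / (0.7·0.7368 + 0.75·0.2632) ≈ 0.7232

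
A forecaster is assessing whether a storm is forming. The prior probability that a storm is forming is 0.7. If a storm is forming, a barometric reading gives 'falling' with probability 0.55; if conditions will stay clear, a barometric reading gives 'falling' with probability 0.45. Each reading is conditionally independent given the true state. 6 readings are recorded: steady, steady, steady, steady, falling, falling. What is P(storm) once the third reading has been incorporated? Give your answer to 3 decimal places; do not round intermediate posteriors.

0.561

After 'steady': P(storm) = 0.45·0.7000 / (0.45·0.7000 + 0.55·0.3000) ≈ 0.6562
After 'steady': P(storm) = 0.45·0.6562 / (0.45·0.6562 + 0.55·0.3438) ≈ 0.6097
After 'steady': P(storm) = 0.45·0.6097 / (0.45·0.6097 + 0.55·0.3903) ≈ 0.5610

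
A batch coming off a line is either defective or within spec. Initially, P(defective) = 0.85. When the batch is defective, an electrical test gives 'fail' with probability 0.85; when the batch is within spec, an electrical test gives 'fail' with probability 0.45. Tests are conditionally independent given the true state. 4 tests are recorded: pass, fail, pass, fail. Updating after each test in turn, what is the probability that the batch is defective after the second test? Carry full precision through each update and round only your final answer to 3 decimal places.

After 'pass': P(defective) = 0.15·0.8500 / (0.15·0.8500 + 0.55·0.1500) ≈ 0.6071
After 'fail': P(defective) = 0.85·0.6071 / (0.85·0.6071 + 0.45·0.3929) ≈ 0.7448

0.745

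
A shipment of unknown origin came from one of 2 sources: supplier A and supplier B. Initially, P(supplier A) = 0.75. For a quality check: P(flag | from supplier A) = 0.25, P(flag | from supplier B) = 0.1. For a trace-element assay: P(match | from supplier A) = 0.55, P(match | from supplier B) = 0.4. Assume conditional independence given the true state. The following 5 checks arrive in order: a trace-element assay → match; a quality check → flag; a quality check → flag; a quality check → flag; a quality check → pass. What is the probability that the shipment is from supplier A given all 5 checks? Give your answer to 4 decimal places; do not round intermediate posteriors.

After a trace-element assay='match': P(supplier A) = 0.55·0.7500 / (0.55·0.7500 + 0.4·0.2500) ≈ 0.8049
After a quality check='flag': P(supplier A) = 0.25·0.8049 / (0.25·0.8049 + 0.1·0.1951) ≈ 0.9116
After a quality check='flag': P(supplier A) = 0.25·0.9116 / (0.25·0.9116 + 0.1·0.0884) ≈ 0.9627
After a quality check='flag': P(supplier A) = 0.25·0.9627 / (0.25·0.9627 + 0.1·0.0373) ≈ 0.9847
After a quality check='pass': P(supplier A) = 0.75·0.9847 / (0.75·0.9847 + 0.9·0.0153) ≈ 0.9817

0.9817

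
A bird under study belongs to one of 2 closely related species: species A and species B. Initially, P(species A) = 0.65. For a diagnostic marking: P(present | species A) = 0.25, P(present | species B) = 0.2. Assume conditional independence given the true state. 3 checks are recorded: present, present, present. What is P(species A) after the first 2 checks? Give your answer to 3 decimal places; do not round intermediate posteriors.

Apply Bayes' rule sequentially, carrying P(species A) forward.
After 'present': P(species A) = 0.25·0.6500 / (0.25·0.6500 + 0.2·0.3500) ≈ 0.6989
After 'present': P(species A) = 0.25·0.6989 / (0.25·0.6989 + 0.2·0.3011) ≈ 0.7437

0.744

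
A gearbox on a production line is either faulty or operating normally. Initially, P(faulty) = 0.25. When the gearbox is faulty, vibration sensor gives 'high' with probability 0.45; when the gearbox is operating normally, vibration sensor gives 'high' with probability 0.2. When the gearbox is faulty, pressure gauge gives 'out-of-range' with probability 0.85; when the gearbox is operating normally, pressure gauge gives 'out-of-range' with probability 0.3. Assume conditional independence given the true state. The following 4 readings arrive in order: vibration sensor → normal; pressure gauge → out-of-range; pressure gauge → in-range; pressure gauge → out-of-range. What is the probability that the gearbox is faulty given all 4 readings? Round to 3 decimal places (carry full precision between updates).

0.283

After vibration sensor='normal': P(faulty) = 0.55·0.2500 / (0.55·0.2500 + 0.8·0.7500) ≈ 0.1864
After pressure gauge='out-of-range': P(faulty) = 0.85·0.1864 / (0.85·0.1864 + 0.3·0.8136) ≈ 0.3937
After pressure gauge='in-range': P(faulty) = 0.15·0.3937 / (0.15·0.3937 + 0.7·0.6063) ≈ 0.1221
After pressure gauge='out-of-range': P(faulty) = 0.85·0.1221 / (0.85·0.1221 + 0.3·0.8779) ≈ 0.2828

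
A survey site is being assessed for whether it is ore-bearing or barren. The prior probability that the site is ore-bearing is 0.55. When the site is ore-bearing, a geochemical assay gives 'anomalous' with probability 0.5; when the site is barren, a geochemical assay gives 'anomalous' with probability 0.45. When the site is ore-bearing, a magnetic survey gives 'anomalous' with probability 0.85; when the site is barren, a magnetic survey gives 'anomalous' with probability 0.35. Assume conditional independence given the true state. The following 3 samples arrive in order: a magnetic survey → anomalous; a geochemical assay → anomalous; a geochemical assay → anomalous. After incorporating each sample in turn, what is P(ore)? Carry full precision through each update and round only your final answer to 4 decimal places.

0.7856

After a magnetic survey='anomalous': P(ore) = 0.85·0.5500 / (0.85·0.5500 + 0.35·0.4500) ≈ 0.7480
After a geochemical assay='anomalous': P(ore) = 0.5·0.7480 / (0.5·0.7480 + 0.45·0.2520) ≈ 0.7673
After a geochemical assay='anomalous': P(ore) = 0.5·0.7673 / (0.5·0.7673 + 0.45·0.2327) ≈ 0.7856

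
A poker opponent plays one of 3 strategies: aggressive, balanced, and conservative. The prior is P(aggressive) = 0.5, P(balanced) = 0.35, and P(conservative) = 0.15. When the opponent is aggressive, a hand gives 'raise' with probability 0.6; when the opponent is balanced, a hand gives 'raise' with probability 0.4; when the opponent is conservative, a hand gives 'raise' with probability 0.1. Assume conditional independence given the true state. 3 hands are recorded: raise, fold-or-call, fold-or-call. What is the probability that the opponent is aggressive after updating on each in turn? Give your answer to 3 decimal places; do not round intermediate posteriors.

0.434

After 'raise': normaliser = 0.6·0.5000 + 0.4·0.3500 + 0.1·0.1500; P(aggressive) ≈ 0.6593, P(balanced) ≈ 0.3077, P(conservative) ≈ 0.0330
After 'fold-or-call': normaliser = 0.4·0.6593 + 0.6·0.3077 + 0.9·0.0330; P(aggressive) ≈ 0.5517, P(balanced) ≈ 0.3862, P(conservative) ≈ 0.0621
After 'fold-or-call': normaliser = 0.4·0.5517 + 0.6·0.3862 + 0.9·0.0621; P(aggressive) ≈ 0.4342, P(balanced) ≈ 0.4559, P(conservative) ≈ 0.1099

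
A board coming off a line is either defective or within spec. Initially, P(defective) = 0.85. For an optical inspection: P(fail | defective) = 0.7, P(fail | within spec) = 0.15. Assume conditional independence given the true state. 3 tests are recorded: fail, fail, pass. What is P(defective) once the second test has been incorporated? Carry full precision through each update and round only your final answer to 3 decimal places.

Each posterior becomes the prior for the next update.
After 'fail': P(defective) = 0.7·0.8500 / (0.7·0.8500 + 0.15·0.1500) ≈ 0.9636
After 'fail': P(defective) = 0.7·0.9636 / (0.7·0.9636 + 0.15·0.0364) ≈ 0.9920

0.992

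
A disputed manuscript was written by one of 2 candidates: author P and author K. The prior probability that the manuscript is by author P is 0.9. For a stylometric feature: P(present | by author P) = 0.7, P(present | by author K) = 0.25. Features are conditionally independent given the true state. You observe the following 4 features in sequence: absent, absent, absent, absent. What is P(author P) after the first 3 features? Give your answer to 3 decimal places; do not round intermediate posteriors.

0.365

After 'absent': P(author P) = 0.3·0.9000 / (0.3·0.9000 + 0.75·0.1000) ≈ 0.7826
After 'absent': P(author P) = 0.3·0.7826 / (0.3·0.7826 + 0.75·0.2174) ≈ 0.5902
After 'absent': P(author P) = 0.3·0.5902 / (0.3·0.5902 + 0.75·0.4098) ≈ 0.3655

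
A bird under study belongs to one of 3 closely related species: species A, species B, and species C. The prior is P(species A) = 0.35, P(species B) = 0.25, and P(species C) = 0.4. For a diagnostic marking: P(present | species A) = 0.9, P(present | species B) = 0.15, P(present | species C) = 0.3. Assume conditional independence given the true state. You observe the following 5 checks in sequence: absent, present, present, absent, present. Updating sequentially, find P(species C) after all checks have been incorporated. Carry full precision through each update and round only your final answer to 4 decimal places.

After 'absent': normaliser = 0.1·0.3500 + 0.85·0.2500 + 0.7·0.4000; P(species A) ≈ 0.0664, P(species B) ≈ 0.4028, P(species C) ≈ 0.5308
After 'present': normaliser = 0.9·0.0664 + 0.15·0.4028 + 0.3·0.5308; P(species A) ≈ 0.2137, P(species B) ≈ 0.2163, P(species C) ≈ 0.5700
After 'present': normaliser = 0.9·0.2137 + 0.15·0.2163 + 0.3·0.5700; P(species A) ≈ 0.4860, P(species B) ≈ 0.0820, P(species C) ≈ 0.4320
After 'absent': normaliser = 0.1·0.4860 + 0.85·0.0820 + 0.7·0.4320; P(species A) ≈ 0.1155, P(species B) ≈ 0.1656, P(species C) ≈ 0.7189
After 'present': normaliser = 0.9·0.1155 + 0.15·0.1656 + 0.3·0.7189; P(species A) ≈ 0.3018, P(species B) ≈ 0.0721, P(species C) ≈ 0.6260

0.6260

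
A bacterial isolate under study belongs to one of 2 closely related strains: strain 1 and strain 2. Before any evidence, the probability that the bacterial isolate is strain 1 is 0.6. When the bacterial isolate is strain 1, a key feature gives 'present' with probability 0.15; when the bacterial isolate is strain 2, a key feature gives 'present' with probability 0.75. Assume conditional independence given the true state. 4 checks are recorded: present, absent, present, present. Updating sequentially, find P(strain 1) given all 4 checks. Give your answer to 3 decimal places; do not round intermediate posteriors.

After 'present': P(strain 1) = 0.15·0.6000 / (0.15·0.6000 + 0.75·0.4000) ≈ 0.2308
After 'absent': P(strain 1) = 0.85·0.2308 / (0.85·0.2308 + 0.25·0.7692) ≈ 0.5050
After 'present': P(strain 1) = 0.15·0.5050 / (0.15·0.5050 + 0.75·0.4950) ≈ 0.1694
After 'present': P(strain 1) = 0.15·0.1694 / (0.15·0.1694 + 0.75·0.8306) ≈ 0.0392

0.039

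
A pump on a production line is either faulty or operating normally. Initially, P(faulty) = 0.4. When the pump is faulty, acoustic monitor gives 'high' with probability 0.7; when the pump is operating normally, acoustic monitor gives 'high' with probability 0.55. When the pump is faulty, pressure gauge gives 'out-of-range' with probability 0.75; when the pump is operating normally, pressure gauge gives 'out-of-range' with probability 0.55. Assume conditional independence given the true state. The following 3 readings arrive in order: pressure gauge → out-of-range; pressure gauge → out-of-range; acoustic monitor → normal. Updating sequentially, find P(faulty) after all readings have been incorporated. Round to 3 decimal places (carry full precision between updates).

0.452

Apply Bayes' rule sequentially, carrying P(faulty) forward.
After pressure gauge='out-of-range': P(faulty) = 0.75·0.4000 / (0.75·0.4000 + 0.55·0.6000) ≈ 0.4762
After pressure gauge='out-of-range': P(faulty) = 0.75·0.4762 / (0.75·0.4762 + 0.55·0.5238) ≈ 0.5535
After acoustic monitor='normal': P(faulty) = 0.3·0.5535 / (0.3·0.5535 + 0.45·0.4465) ≈ 0.4525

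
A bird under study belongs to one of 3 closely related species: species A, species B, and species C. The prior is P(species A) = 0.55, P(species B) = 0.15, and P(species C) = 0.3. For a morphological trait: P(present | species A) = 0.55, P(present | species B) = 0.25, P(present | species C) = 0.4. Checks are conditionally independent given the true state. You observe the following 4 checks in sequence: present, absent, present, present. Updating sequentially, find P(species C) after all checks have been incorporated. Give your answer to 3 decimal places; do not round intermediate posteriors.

After 'present': normaliser = 0.55·0.5500 + 0.25·0.1500 + 0.4·0.3000; P(species A) ≈ 0.6576, P(species B) ≈ 0.0815, P(species C) ≈ 0.2609
After 'absent': normaliser = 0.45·0.6576 + 0.75·0.0815 + 0.6·0.2609; P(species A) ≈ 0.5762, P(species B) ≈ 0.1190, P(species C) ≈ 0.3048
After 'present': normaliser = 0.55·0.5762 + 0.25·0.1190 + 0.4·0.3048; P(species A) ≈ 0.6763, P(species B) ≈ 0.0635, P(species C) ≈ 0.2602
After 'present': normaliser = 0.55·0.6763 + 0.25·0.0635 + 0.4·0.2602; P(species A) ≈ 0.7562, P(species B) ≈ 0.0323, P(species C) ≈ 0.2115

0.212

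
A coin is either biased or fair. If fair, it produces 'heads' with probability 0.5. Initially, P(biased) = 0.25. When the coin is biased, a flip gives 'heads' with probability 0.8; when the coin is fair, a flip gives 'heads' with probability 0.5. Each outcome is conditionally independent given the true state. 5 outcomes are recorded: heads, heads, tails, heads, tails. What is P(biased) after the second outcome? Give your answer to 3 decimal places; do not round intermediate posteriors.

After 'heads': P(biased) = 0.8·0.2500 / (0.8·0.2500 + 0.5·0.7500) ≈ 0.3478
After 'heads': P(biased) = 0.8·0.3478 / (0.8·0.3478 + 0.5·0.6522) ≈ 0.4604

0.460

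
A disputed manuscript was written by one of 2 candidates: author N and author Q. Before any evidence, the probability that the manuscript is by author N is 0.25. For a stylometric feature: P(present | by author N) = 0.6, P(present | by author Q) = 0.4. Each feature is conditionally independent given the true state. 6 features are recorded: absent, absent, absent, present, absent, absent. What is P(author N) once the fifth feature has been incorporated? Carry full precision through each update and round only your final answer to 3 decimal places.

After 'absent': P(author N) = 0.4·0.2500 / (0.4·0.2500 + 0.6·0.7500) ≈ 0.1818
After 'absent': P(author N) = 0.4·0.1818 / (0.4·0.1818 + 0.6·0.8182) ≈ 0.1290
After 'absent': P(author N) = 0.4·0.1290 / (0.4·0.1290 + 0.6·0.8710) ≈ 0.0899
After 'present': P(author N) = 0.6·0.0899 / (0.6·0.0899 + 0.4·0.9101) ≈ 0.1290
After 'absent': P(author N) = 0.4·0.1290 / (0.4·0.1290 + 0.6·0.8710) ≈ 0.0899

0.090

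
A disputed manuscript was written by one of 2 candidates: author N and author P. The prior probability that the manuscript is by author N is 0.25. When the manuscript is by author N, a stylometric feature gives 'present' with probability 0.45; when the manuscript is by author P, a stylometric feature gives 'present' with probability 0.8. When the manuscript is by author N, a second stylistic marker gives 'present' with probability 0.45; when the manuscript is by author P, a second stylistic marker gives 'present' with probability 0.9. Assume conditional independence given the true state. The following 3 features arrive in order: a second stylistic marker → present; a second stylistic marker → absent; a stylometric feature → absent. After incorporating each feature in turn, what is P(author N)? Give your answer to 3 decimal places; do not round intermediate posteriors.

After a second stylistic marker='present': P(author N) = 0.45·0.2500 / (0.45·0.2500 + 0.9·0.7500) ≈ 0.1429
After a second stylistic marker='absent': P(author N) = 0.55·0.1429 / (0.55·0.1429 + 0.1·0.8571) ≈ 0.4783
After a stylometric feature='absent': P(author N) = 0.55·0.4783 / (0.55·0.4783 + 0.2·0.5217) ≈ 0.7160

0.716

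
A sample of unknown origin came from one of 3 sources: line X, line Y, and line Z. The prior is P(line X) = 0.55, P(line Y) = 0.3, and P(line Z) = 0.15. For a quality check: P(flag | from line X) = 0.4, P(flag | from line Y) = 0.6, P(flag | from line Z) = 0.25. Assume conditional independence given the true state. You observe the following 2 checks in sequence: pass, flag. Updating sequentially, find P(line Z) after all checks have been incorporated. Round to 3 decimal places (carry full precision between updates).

0.121

After 'pass': normaliser = 0.6·0.5500 + 0.4·0.3000 + 0.75·0.1500; P(line X) ≈ 0.5867, P(line Y) ≈ 0.2133, P(line Z) ≈ 0.2000
After 'flag': normaliser = 0.4·0.5867 + 0.6·0.2133 + 0.25·0.2000; P(line X) ≈ 0.5687, P(line Y) ≈ 0.3102, P(line Z) ≈ 0.1212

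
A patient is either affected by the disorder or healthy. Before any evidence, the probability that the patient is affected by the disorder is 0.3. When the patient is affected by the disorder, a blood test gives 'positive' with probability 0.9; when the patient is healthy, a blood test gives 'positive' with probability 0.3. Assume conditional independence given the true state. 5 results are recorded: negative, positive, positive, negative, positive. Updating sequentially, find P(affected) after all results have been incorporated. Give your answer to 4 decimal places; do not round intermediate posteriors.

0.1910

After 'negative': P(affected) = 0.1·0.3000 / (0.1·0.3000 + 0.7·0.7000) ≈ 0.0577
After 'positive': P(affected) = 0.9·0.0577 / (0.9·0.0577 + 0.3·0.9423) ≈ 0.1552
After 'positive': P(affected) = 0.9·0.1552 / (0.9·0.1552 + 0.3·0.8448) ≈ 0.3553
After 'negative': P(affected) = 0.1·0.3553 / (0.1·0.3553 + 0.7·0.6447) ≈ 0.0730
After 'positive': P(affected) = 0.9·0.0730 / (0.9·0.0730 + 0.3·0.9270) ≈ 0.1910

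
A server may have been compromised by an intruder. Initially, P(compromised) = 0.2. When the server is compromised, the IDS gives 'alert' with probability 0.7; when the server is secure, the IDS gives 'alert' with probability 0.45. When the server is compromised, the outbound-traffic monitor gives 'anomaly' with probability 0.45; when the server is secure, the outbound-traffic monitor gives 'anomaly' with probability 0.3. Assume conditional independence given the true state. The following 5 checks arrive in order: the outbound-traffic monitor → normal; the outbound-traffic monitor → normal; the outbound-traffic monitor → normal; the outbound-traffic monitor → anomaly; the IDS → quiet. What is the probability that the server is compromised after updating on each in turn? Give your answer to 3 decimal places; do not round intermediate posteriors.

After the outbound-traffic monitor='normal': P(compromised) = 0.55·0.2000 / (0.55·0.2000 + 0.7·0.8000) ≈ 0.1642
After the outbound-traffic monitor='normal': P(compromised) = 0.55·0.1642 / (0.55·0.1642 + 0.7·0.8358) ≈ 0.1337
After the outbound-traffic monitor='normal': P(compromised) = 0.55·0.1337 / (0.55·0.1337 + 0.7·0.8663) ≈ 0.1081
After the outbound-traffic monitor='anomaly': P(compromised) = 0.45·0.1081 / (0.45·0.1081 + 0.3·0.8919) ≈ 0.1539
After the IDS='quiet': P(compromised) = 0.3·0.1539 / (0.3·0.1539 + 0.55·0.8461) ≈ 0.0903

0.090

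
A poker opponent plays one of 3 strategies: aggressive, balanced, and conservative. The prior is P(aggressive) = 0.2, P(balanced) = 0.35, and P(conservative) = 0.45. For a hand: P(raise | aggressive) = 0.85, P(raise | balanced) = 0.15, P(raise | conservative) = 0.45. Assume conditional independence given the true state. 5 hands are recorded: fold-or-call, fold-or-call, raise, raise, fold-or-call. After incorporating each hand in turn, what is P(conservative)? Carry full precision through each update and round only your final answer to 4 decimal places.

Apply Bayes' rule sequentially, carrying P(conservative) forward.
After 'fold-or-call': normaliser = 0.15·0.2000 + 0.85·0.3500 + 0.55·0.4500; P(aggressive) ≈ 0.0522, P(balanced) ≈ 0.5174, P(conservative) ≈ 0.4304
After 'fold-or-call': normaliser = 0.15·0.0522 + 0.85·0.5174 + 0.55·0.4304; P(aggressive) ≈ 0.0114, P(balanced) ≈ 0.6426, P(conservative) ≈ 0.3459
After 'raise': normaliser = 0.85·0.0114 + 0.15·0.6426 + 0.45·0.3459; P(aggressive) ≈ 0.0371, P(balanced) ≈ 0.3682, P(conservative) ≈ 0.5946
After 'raise': normaliser = 0.85·0.0371 + 0.15·0.3682 + 0.45·0.5946; P(aggressive) ≈ 0.0891, P(balanced) ≈ 0.1559, P(conservative) ≈ 0.7551
After 'fold-or-call': normaliser = 0.15·0.0891 + 0.85·0.1559 + 0.55·0.7551; P(aggressive) ≈ 0.0238, P(balanced) ≈ 0.2361, P(conservative) ≈ 0.7401

0.7401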